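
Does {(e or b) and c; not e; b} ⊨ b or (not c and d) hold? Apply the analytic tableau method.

Initial set: {((e or b) and c); not e; b; not (b or (not c and d))}.
((e or b) and c): α-rule — add (e or b), c.
not (b or (not c and d)): α-rule — add not b, not (not c and d).
× closes — contains both b and not b.
All 1 branch closes.
Every branch closed, so the premises entail the conclusion.

Yes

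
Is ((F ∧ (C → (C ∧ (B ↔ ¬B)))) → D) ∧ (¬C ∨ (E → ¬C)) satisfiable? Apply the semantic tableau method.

Satisfiable

Initial set: {(((F ∧ (C → (C ∧ (B ↔ ¬B)))) → D) ∧ (¬C ∨ (E → ¬C)))}.
(((F ∧ (C → (C ∧ (B ↔ ¬B)))) → D) ∧ (¬C ∨ (E → ¬C))): α-rule — add ((F ∧ (C → (C ∧ (B ↔ ¬B)))) → D), (¬C ∨ (E → ¬C)).
((F ∧ (C → (C ∧ (B ↔ ¬B)))) → D): β-rule — branch into ¬(F ∧ (C → (C ∧ (B ↔ ¬B))))  //  D.
  branch 1 (add ¬(F ∧ (C → (C ∧ (B ↔ ¬B))))):
    (¬C ∨ (E → ¬C)): β-rule — branch into ¬C  //  (E → ¬C).
      branch 1.1 (add ¬C):
        ¬(F ∧ (C → (C ∧ (B ↔ ¬B)))): β-rule — branch into ¬F  //  ¬(C → (C ∧ (B ↔ ¬B))).
          branch 1.1.1 (add ¬F):
            ○ open, literals {C=0, F=0}.
          branch 1.1.2 (add ¬(C → (C ∧ (B ↔ ¬B)))):
            ¬(C → (C ∧ (B ↔ ¬B))): α-rule — add C, ¬(C ∧ (B ↔ ¬B)).
            × closes — contains both C and ¬C.
      branch 1.2 (add (E → ¬C)):
        ¬(F ∧ (C → (C ∧ (B ↔ ¬B)))): β-rule — branch into ¬F  //  ¬(C → (C ∧ (B ↔ ¬B))).
          branch 1.2.1 (add ¬F):
            (E → ¬C): β-rule — branch into ¬E  //  ¬C.
              branch 1.2.1.1 (add ¬E):
                ○ open, literals {E=0, F=0}.
              branch 1.2.1.2 (add ¬C):
                ○ open, literals {C=0, F=0}.
          branch 1.2.2 (add ¬(C → (C ∧ (B ↔ ¬B)))):
            ¬(C → (C ∧ (B ↔ ¬B))): α-rule — add C, ¬(C ∧ (B ↔ ¬B)).
            (E → ¬C): β-rule — branch into ¬E  //  ¬C.
              branch 1.2.2.1 (add ¬E):
                ¬(C ∧ (B ↔ ¬B)): β-rule — branch into ¬C  //  ¬(B ↔ ¬B).
                  branch 1.2.2.1.1 (add ¬C):
                    × closes — contains both C and ¬C.
                  branch 1.2.2.1.2 (add ¬(B ↔ ¬B)):
                    ¬(B ↔ ¬B): β-rule — branch into B, ¬¬B  //  ¬B, ¬B.
                      branch 1.2.2.1.2.1 (add B, ¬¬B):
                        ○ open, literals {B=1, C=1, E=0}.
                      branch 1.2.2.1.2.2 (add ¬B, ¬B):
                        ○ open, literals {B=0, C=1, E=0}.
              branch 1.2.2.2 (add ¬C):
                × closes — contains both C and ¬C.
  branch 2 (add D):
    (¬C ∨ (E → ¬C)): β-rule — branch into ¬C  //  (E → ¬C).
      branch 2.1 (add ¬C):
        ○ open, literals {C=0, D=1}.
      branch 2.2 (add (E → ¬C)):
        (E → ¬C): β-rule — branch into ¬E  //  ¬C.
          branch 2.2.1 (add ¬E):
            ○ open, literals {D=1, E=0}.
          branch 2.2.2 (add ¬C):
            ○ open, literals {C=0, D=1}.
3 branches closed, 8 open.
An open branch gives a satisfying assignment: C=0, F=0.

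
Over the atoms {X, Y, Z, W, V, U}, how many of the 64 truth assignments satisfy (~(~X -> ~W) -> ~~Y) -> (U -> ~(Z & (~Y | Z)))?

50

Initial set: {((~(~X -> ~W) -> ~~Y) -> (U -> ~(Z & (~Y | Z))))}.
((~(~X -> ~W) -> ~~Y) -> (U -> ~(Z & (~Y | Z)))): β-rule — branch into ~(~(~X -> ~W) -> ~~Y)  //  (U -> ~(Z & (~Y | Z))).
  branch 1 (add ~(~(~X -> ~W) -> ~~Y)):
    ~(~(~X -> ~W) -> ~~Y): α-rule — add ~(~X -> ~W), ~~~Y.
    ~(~X -> ~W): α-rule — add ~X, ~~W.
    ~~~Y: drop double negation, giving ~Y.
    ○ open, literals {W=1, X=0, Y=0}.
  branch 2 (add (U -> ~(Z & (~Y | Z)))):
    (U -> ~(Z & (~Y | Z))): β-rule — branch into ~U  //  ~(Z & (~Y | Z)).
      branch 2.1 (add ~U):
        ○ open, literals {U=0}.
      branch 2.2 (add ~(Z & (~Y | Z))):
        ~(Z & (~Y | Z)): β-rule — branch into ~Z  //  ~(~Y | Z).
          branch 2.2.1 (add ~Z):
            ○ open, literals {Z=0}.
          branch 2.2.2 (add ~(~Y | Z)):
            ~(~Y | Z): α-rule — add ~~Y, ~Z.
            ○ open, literals {Y=1, Z=0}.
0 branches closed, 4 open.
Each open branch fixes some atoms; the unmentioned ones are free. Counting distinct full assignments: branch {W=1, X=0, Y=0} (Z, V, U) contributes 8 new; branch {U=0} (X, Y, Z, W, V) contributes 28 new; branch {Z=0} (X, Y, W, V, U) contributes 14 new; branch {Y=1, Z=0} (X, W, V, U) contributes 0 new. Total: 50.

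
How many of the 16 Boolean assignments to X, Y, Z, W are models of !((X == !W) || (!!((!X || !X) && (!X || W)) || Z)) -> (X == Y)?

15

Initial set: {(!((X == !W) || (!!((!X || !X) && (!X || W)) || Z)) -> (X == Y))}.
(!((X == !W) || (!!((!X || !X) && (!X || W)) || Z)) -> (X == Y)): β-rule — branch into !!((X == !W) || (!!((!X || !X) && (!X || W)) || Z))  //  (X == Y).
  branch 1 (add !!((X == !W) || (!!((!X || !X) && (!X || W)) || Z))):
    !!((X == !W) || (!!((!X || !X) && (!X || W)) || Z)): β-rule — branch into (X == !W)  //  (!!((!X || !X) && (!X || W)) || Z).
      branch 1.1 (add (X == !W)):
        (X == !W): β-rule — branch into X, !W  //  !X, !!W.
          branch 1.1.1 (add X, !W):
            ○ open, literals {W=false, X=true}.
          branch 1.1.2 (add !X, !!W):
            ○ open, literals {W=true, X=false}.
      branch 1.2 (add (!!((!X || !X) && (!X || W)) || Z)):
        (!!((!X || !X) && (!X || W)) || Z): β-rule — branch into !!((!X || !X) && (!X || W))  //  Z.
          branch 1.2.1 (add !!((!X || !X) && (!X || W))):
            !!((!X || !X) && (!X || W)): drop double negation, giving ((!X || !X) && (!X || W)).
            ((!X || !X) && (!X || W)): α-rule — add (!X || !X), (!X || W).
            (!X || !X): β-rule — branch into !X  //  !X.
              branch 1.2.1.1 (add !X):
                (!X || W): β-rule — branch into !X  //  W.
                  branch 1.2.1.1.1 (add !X):
                    ○ open, literals {X=false}.
                  branch 1.2.1.1.2 (add W):
                    ○ open, literals {W=true, X=false}.
              branch 1.2.1.2 (add !X):
                (!X || W): β-rule — branch into !X  //  W.
                  branch 1.2.1.2.1 (add !X):
                    ○ open, literals {X=false}.
                  branch 1.2.1.2.2 (add W):
                    ○ open, literals {W=true, X=false}.
          branch 1.2.2 (add Z):
            ○ open, literals {Z=true}.
  branch 2 (add (X == Y)):
    (X == Y): β-rule — branch into X, Y  //  !X, !Y.
      branch 2.1 (add X, Y):
        ○ open, literals {X=true, Y=true}.
      branch 2.2 (add !X, !Y):
        ○ open, literals {X=false, Y=false}.
0 branches closed, 9 open.
Each open branch fixes some atoms; the unmentioned ones are free. Counting distinct full assignments: branch {W=false, X=true} (Y, Z) contributes 4 new; branch {W=true, X=false} (Y, Z) contributes 4 new; branch {X=false} (Y, Z, W) contributes 4 new; branch {W=true, X=false} (Y, Z) contributes 0 new; branch {X=false} (Y, Z, W) contributes 0 new; branch {W=true, X=false} (Y, Z) contributes 0 new; branch {Z=true} (X, Y, W) contributes 2 new; branch {X=true, Y=true} (Z, W) contributes 1 new; branch {X=false, Y=false} (Z, W) contributes 0 new. Total: 15.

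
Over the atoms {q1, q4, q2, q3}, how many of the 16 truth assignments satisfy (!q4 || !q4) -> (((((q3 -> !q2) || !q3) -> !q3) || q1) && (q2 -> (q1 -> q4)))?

13

Initial set: {((!q4 || !q4) -> (((((q3 -> !q2) || !q3) -> !q3) || q1) && (q2 -> (q1 -> q4))))}.
((!q4 || !q4) -> (((((q3 -> !q2) || !q3) -> !q3) || q1) && (q2 -> (q1 -> q4)))): β-rule — branch into !(!q4 || !q4)  //  (((((q3 -> !q2) || !q3) -> !q3) || q1) && (q2 -> (q1 -> q4))).
  branch 1 (add !(!q4 || !q4)):
    !(!q4 || !q4): α-rule — add !!q4, !!q4.
    ○ open, literals {q4=1}.
  branch 2 (add (((((q3 -> !q2) || !q3) -> !q3) || q1) && (q2 -> (q1 -> q4)))):
    (((((q3 -> !q2) || !q3) -> !q3) || q1) && (q2 -> (q1 -> q4))): α-rule — add ((((q3 -> !q2) || !q3) -> !q3) || q1), (q2 -> (q1 -> q4)).
    ((((q3 -> !q2) || !q3) -> !q3) || q1): β-rule — branch into (((q3 -> !q2) || !q3) -> !q3)  //  q1.
      branch 2.1 (add (((q3 -> !q2) || !q3) -> !q3)):
        (q2 -> (q1 -> q4)): β-rule — branch into !q2  //  (q1 -> q4).
          branch 2.1.1 (add !q2):
            (((q3 -> !q2) || !q3) -> !q3): β-rule — branch into !((q3 -> !q2) || !q3)  //  !q3.
              branch 2.1.1.1 (add !((q3 -> !q2) || !q3)):
                !((q3 -> !q2) || !q3): α-rule — add !(q3 -> !q2), !!q3.
                !(q3 -> !q2): α-rule — add q3, !!q2.
                × closes — contains both q2 and !q2.
              branch 2.1.1.2 (add !q3):
                ○ open, literals {q2=0, q3=0}.
          branch 2.1.2 (add (q1 -> q4)):
            (((q3 -> !q2) || !q3) -> !q3): β-rule — branch into !((q3 -> !q2) || !q3)  //  !q3.
              branch 2.1.2.1 (add !((q3 -> !q2) || !q3)):
                !((q3 -> !q2) || !q3): α-rule — add !(q3 -> !q2), !!q3.
                !(q3 -> !q2): α-rule — add q3, !!q2.
                (q1 -> q4): β-rule — branch into !q1  //  q4.
                  branch 2.1.2.1.1 (add !q1):
                    ○ open, literals {q1=0, q2=1, q3=1}.
                  branch 2.1.2.1.2 (add q4):
                    ○ open, literals {q2=1, q3=1, q4=1}.
              branch 2.1.2.2 (add !q3):
                (q1 -> q4): β-rule — branch into !q1  //  q4.
                  branch 2.1.2.2.1 (add !q1):
                    ○ open, literals {q1=0, q3=0}.
                  branch 2.1.2.2.2 (add q4):
                    ○ open, literals {q3=0, q4=1}.
      branch 2.2 (add q1):
        (q2 -> (q1 -> q4)): β-rule — branch into !q2  //  (q1 -> q4).
          branch 2.2.1 (add !q2):
            ○ open, literals {q1=1, q2=0}.
          branch 2.2.2 (add (q1 -> q4)):
            (q1 -> q4): β-rule — branch into !q1  //  q4.
              branch 2.2.2.1 (add !q1):
                × closes — contains both q1 and !q1.
              branch 2.2.2.2 (add q4):
                ○ open, literals {q1=1, q4=1}.
2 branches closed, 8 open.
Each open branch fixes some atoms; the unmentioned ones are free. Counting distinct full assignments: branch {q4=1} (q1, q2, q3) contributes 8 new; branch {q2=0, q3=0} (q1, q4) contributes 2 new; branch {q1=0, q2=1, q3=1} (q4) contributes 1 new; branch {q2=1, q3=1, q4=1} (q1) contributes 0 new; branch {q1=0, q3=0} (q4, q2) contributes 1 new; branch {q3=0, q4=1} (q1, q2) contributes 0 new; branch {q1=1, q2=0} (q4, q3) contributes 1 new; branch {q1=1, q4=1} (q2, q3) contributes 0 new. Total: 13.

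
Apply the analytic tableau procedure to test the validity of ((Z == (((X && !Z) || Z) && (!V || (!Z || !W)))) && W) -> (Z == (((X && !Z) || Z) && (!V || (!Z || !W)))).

Assume the negation and expand:
Initial set: {F (((Z == (((X && !Z) || Z) && (!V || (!Z || !W)))) && W) -> (Z == (((X && !Z) || Z) && (!V || (!Z || !W)))))}.
F (((Z == (((X && !Z) || Z) && (!V || (!Z || !W)))) && W) -> (Z == (((X && !Z) || Z) && (!V || (!Z || !W))))): α-rule — add T ((Z == (((X && !Z) || Z) && (!V || (!Z || !W)))) && W), F (Z == (((X && !Z) || Z) && (!V || (!Z || !W)))).
T ((Z == (((X && !Z) || Z) && (!V || (!Z || !W)))) && W): α-rule — add T (Z == (((X && !Z) || Z) && (!V || (!Z || !W)))), T W.
F (Z == (((X && !Z) || Z) && (!V || (!Z || !W)))): β-rule — branch into T Z, F (((X && !Z) || Z) && (!V || (!Z || !W)))  //  F Z, T (((X && !Z) || Z) && (!V || (!Z || !W))).
  branch 1 (add T Z, F (((X && !Z) || Z) && (!V || (!Z || !W)))):
    T (Z == (((X && !Z) || Z) && (!V || (!Z || !W)))): β-rule — branch into T Z, T (((X && !Z) || Z) && (!V || (!Z || !W)))  //  F Z, F (((X && !Z) || Z) && (!V || (!Z || !W))).
      branch 1.1 (add T Z, T (((X && !Z) || Z) && (!V || (!Z || !W)))):
        T (((X && !Z) || Z) && (!V || (!Z || !W))): α-rule — add T ((X && !Z) || Z), T (!V || (!Z || !W)).
        F (((X && !Z) || Z) && (!V || (!Z || !W))): β-rule — branch into F ((X && !Z) || Z)  //  F (!V || (!Z || !W)).
          branch 1.1.1 (add F ((X && !Z) || Z)):
            F ((X && !Z) || Z): α-rule — add F (X && !Z), F Z.
            × closes — contains both Z and !Z.
          branch 1.1.2 (add F (!V || (!Z || !W))):
            F (!V || (!Z || !W)): α-rule — add F !V, F (!Z || !W).
            F (!Z || !W): α-rule — add F !Z, F !W.
            T ((X && !Z) || Z): β-rule — branch into T (X && !Z)  //  T Z.
              branch 1.1.2.1 (add T (X && !Z)):
                T (X && !Z): α-rule — add T X, T !Z.
                × closes — contains both Z and !Z.
              branch 1.1.2.2 (add T Z):
                T (!V || (!Z || !W)): β-rule — branch into T !V  //  T (!Z || !W).
                  branch 1.1.2.2.1 (add T !V):
                    × closes — contains both V and !V.
                  branch 1.1.2.2.2 (add T (!Z || !W)):
                    T (!Z || !W): β-rule — branch into T !Z  //  T !W.
                      branch 1.1.2.2.2.1 (add T !Z):
                        × closes — contains both Z and !Z.
                      branch 1.1.2.2.2.2 (add T !W):
                        × closes — contains both W and !W.
      branch 1.2 (add F Z, F (((X && !Z) || Z) && (!V || (!Z || !W)))):
        × closes — contains both Z and !Z.
  branch 2 (add F Z, T (((X && !Z) || Z) && (!V || (!Z || !W)))):
    T (((X && !Z) || Z) && (!V || (!Z || !W))): α-rule — add T ((X && !Z) || Z), T (!V || (!Z || !W)).
    T (Z == (((X && !Z) || Z) && (!V || (!Z || !W)))): β-rule — branch into T Z, T (((X && !Z) || Z) && (!V || (!Z || !W)))  //  F Z, F (((X && !Z) || Z) && (!V || (!Z || !W))).
      branch 2.1 (add T Z, T (((X && !Z) || Z) && (!V || (!Z || !W)))):
        × closes — contains both Z and !Z.
      branch 2.2 (add F Z, F (((X && !Z) || Z) && (!V || (!Z || !W)))):
        T ((X && !Z) || Z): β-rule — branch into T (X && !Z)  //  T Z.
          branch 2.2.1 (add T (X && !Z)):
            T (X && !Z): α-rule — add T X, T !Z.
            T (!V || (!Z || !W)): β-rule — branch into T !V  //  T (!Z || !W).
              branch 2.2.1.1 (add T !V):
                F (((X && !Z) || Z) && (!V || (!Z || !W))): β-rule — branch into F ((X && !Z) || Z)  //  F (!V || (!Z || !W)).
                  branch 2.2.1.1.1 (add F ((X && !Z) || Z)):
                    F ((X && !Z) || Z): α-rule — add F (X && !Z), F Z.
                    F (X && !Z): β-rule — branch into F X  //  F !Z.
                      branch 2.2.1.1.1.1 (add F X):
                        × closes — contains both X and !X.
                      branch 2.2.1.1.1.2 (add F !Z):
                        × closes — contains both Z and !Z.
                  branch 2.2.1.1.2 (add F (!V || (!Z || !W))):
                    F (!V || (!Z || !W)): α-rule — add F !V, F (!Z || !W).
                    × closes — contains both V and !V.
              branch 2.2.1.2 (add T (!Z || !W)):
                F (((X && !Z) || Z) && (!V || (!Z || !W))): β-rule — branch into F ((X && !Z) || Z)  //  F (!V || (!Z || !W)).
                  branch 2.2.1.2.1 (add F ((X && !Z) || Z)):
                    F ((X && !Z) || Z): α-rule — add F (X && !Z), F Z.
                    T (!Z || !W): β-rule — branch into T !Z  //  T !W.
                      branch 2.2.1.2.1.1 (add T !Z):
                        F (X && !Z): β-rule — branch into F X  //  F !Z.
                          branch 2.2.1.2.1.1.1 (add F X):
                            × closes — contains both X and !X.
                          branch 2.2.1.2.1.1.2 (add F !Z):
                            × closes — contains both Z and !Z.
                      branch 2.2.1.2.1.2 (add T !W):
                        × closes — contains both W and !W.
                  branch 2.2.1.2.2 (add F (!V || (!Z || !W))):
                    F (!V || (!Z || !W)): α-rule — add F !V, F (!Z || !W).
                    F (!Z || !W): α-rule — add F !Z, F !W.
                    × closes — contains both Z and !Z.
          branch 2.2.2 (add T Z):
            × closes — contains both Z and !Z.
All 15 branches close.
Every branch closed, so the negation is unsatisfiable and the formula is valid.

Valid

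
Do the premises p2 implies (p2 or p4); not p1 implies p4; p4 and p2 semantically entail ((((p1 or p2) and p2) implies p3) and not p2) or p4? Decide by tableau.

Yes

Initial set: {(p2 implies (p2 or p4)); (not p1 implies p4); (p4 and p2); not (((((p1 or p2) and p2) implies p3) and not p2) or p4)}.
(p4 and p2): α-rule — add p4, p2.
not (((((p1 or p2) and p2) implies p3) and not p2) or p4): α-rule — add not ((((p1 or p2) and p2) implies p3) and not p2), not p4.
× closes — contains both p4 and not p4.
All 1 branch closes.
Every branch closed, so the premises entail the conclusion.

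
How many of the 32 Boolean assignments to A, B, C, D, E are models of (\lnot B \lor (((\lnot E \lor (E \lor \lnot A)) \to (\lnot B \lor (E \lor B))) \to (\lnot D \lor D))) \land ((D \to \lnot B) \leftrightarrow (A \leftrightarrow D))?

16

Initial set: {T ((\lnot B \lor (((\lnot E \lor (E \lor \lnot A)) \to (\lnot B \lor (E \lor B))) \to (\lnot D \lor D))) \land ((D \to \lnot B) \leftrightarrow (A \leftrightarrow D)))}.
T ((\lnot B \lor (((\lnot E \lor (E \lor \lnot A)) \to (\lnot B \lor (E \lor B))) \to (\lnot D \lor D))) \land ((D \to \lnot B) \leftrightarrow (A \leftrightarrow D))): α-rule — add T (\lnot B \lor (((\lnot E \lor (E \lor \lnot A)) \to (\lnot B \lor (E \lor B))) \to (\lnot D \lor D))), T ((D \to \lnot B) \leftrightarrow (A \leftrightarrow D)).
T (\lnot B \lor (((\lnot E \lor (E \lor \lnot A)) \to (\lnot B \lor (E \lor B))) \to (\lnot D \lor D))): β-rule — branch into T \lnot B  //  T (((\lnot E \lor (E \lor \lnot A)) \to (\lnot B \lor (E \lor B))) \to (\lnot D \lor D)).
  branch 1 (add T \lnot B):
    T ((D \to \lnot B) \leftrightarrow (A \leftrightarrow D)): β-rule — branch into T (D \to \lnot B), T (A \leftrightarrow D)  //  F (D \to \lnot B), F (A \leftrightarrow D).
      branch 1.1 (add T (D \to \lnot B), T (A \leftrightarrow D)):
        T (D \to \lnot B): β-rule — branch into F D  //  T \lnot B.
          branch 1.1.1 (add F D):
            T (A \leftrightarrow D): β-rule — branch into T A, T D  //  F A, F D.
              branch 1.1.1.1 (add T A, T D):
                × closes — contains both D and \lnot D.
              branch 1.1.1.2 (add F A, F D):
                ○ open, literals {A=F, B=F, D=F}.
          branch 1.1.2 (add T \lnot B):
            T (A \leftrightarrow D): β-rule — branch into T A, T D  //  F A, F D.
              branch 1.1.2.1 (add T A, T D):
                ○ open, literals {A=T, B=F, D=T}.
              branch 1.1.2.2 (add F A, F D):
                ○ open, literals {A=F, B=F, D=F}.
      branch 1.2 (add F (D \to \lnot B), F (A \leftrightarrow D)):
        F (D \to \lnot B): α-rule — add T D, F \lnot B.
        × closes — contains both B and \lnot B.
  branch 2 (add T (((\lnot E \lor (E \lor \lnot A)) \to (\lnot B \lor (E \lor B))) \to (\lnot D \lor D))):
    T ((D \to \lnot B) \leftrightarrow (A \leftrightarrow D)): β-rule — branch into T (D \to \lnot B), T (A \leftrightarrow D)  //  F (D \to \lnot B), F (A \leftrightarrow D).
      branch 2.1 (add T (D \to \lnot B), T (A \leftrightarrow D)):
        T (((\lnot E \lor (E \lor \lnot A)) \to (\lnot B \lor (E \lor B))) \to (\lnot D \lor D)): β-rule — branch into F ((\lnot E \lor (E \lor \lnot A)) \to (\lnot B \lor (E \lor B)))  //  T (\lnot D \lor D).
          branch 2.1.1 (add F ((\lnot E \lor (E \lor \lnot A)) \to (\lnot B \lor (E \lor B)))):
            F ((\lnot E \lor (E \lor \lnot A)) \to (\lnot B \lor (E \lor B))): α-rule — add T (\lnot E \lor (E \lor \lnot A)), F (\lnot B \lor (E \lor B)).
            F (\lnot B \lor (E \lor B)): α-rule — add F \lnot B, F (E \lor B).
            F (E \lor B): α-rule — add F E, F B.
            × closes — contains both B and \lnot B.
          branch 2.1.2 (add T (\lnot D \lor D)):
            T (D \to \lnot B): β-rule — branch into F D  //  T \lnot B.
              branch 2.1.2.1 (add F D):
                T (A \leftrightarrow D): β-rule — branch into T A, T D  //  F A, F D.
                  branch 2.1.2.1.1 (add T A, T D):
                    × closes — contains both D and \lnot D.
                  branch 2.1.2.1.2 (add F A, F D):
                    T (\lnot D \lor D): β-rule — branch into T \lnot D  //  T D.
                      branch 2.1.2.1.2.1 (add T \lnot D):
                        ○ open, literals {A=F, D=F}.
                      branch 2.1.2.1.2.2 (add T D):
                        × closes — contains both D and \lnot D.
              branch 2.1.2.2 (add T \lnot B):
                T (A \leftrightarrow D): β-rule — branch into T A, T D  //  F A, F D.
                  branch 2.1.2.2.1 (add T A, T D):
                    T (\lnot D \lor D): β-rule — branch into T \lnot D  //  T D.
                      branch 2.1.2.2.1.1 (add T \lnot D):
                        × closes — contains both D and \lnot D.
                      branch 2.1.2.2.1.2 (add T D):
                        ○ open, literals {A=T, B=F, D=T}.
                  branch 2.1.2.2.2 (add F A, F D):
                    T (\lnot D \lor D): β-rule — branch into T \lnot D  //  T D.
                      branch 2.1.2.2.2.1 (add T \lnot D):
                        ○ open, literals {A=F, B=F, D=F}.
                      branch 2.1.2.2.2.2 (add T D):
                        × closes — contains both D and \lnot D.
      branch 2.2 (add F (D \to \lnot B), F (A \leftrightarrow D)):
        F (D \to \lnot B): α-rule — add T D, F \lnot B.
        T (((\lnot E \lor (E \lor \lnot A)) \to (\lnot B \lor (E \lor B))) \to (\lnot D \lor D)): β-rule — branch into F ((\lnot E \lor (E \lor \lnot A)) \to (\lnot B \lor (E \lor B)))  //  T (\lnot D \lor D).
          branch 2.2.1 (add F ((\lnot E \lor (E \lor \lnot A)) \to (\lnot B \lor (E \lor B)))):
            F ((\lnot E \lor (E \lor \lnot A)) \to (\lnot B \lor (E \lor B))): α-rule — add T (\lnot E \lor (E \lor \lnot A)), F (\lnot B \lor (E \lor B)).
            F (\lnot B \lor (E \lor B)): α-rule — add F \lnot B, F (E \lor B).
            F (E \lor B): α-rule — add F E, F B.
            × closes — contains both B and \lnot B.
          branch 2.2.2 (add T (\lnot D \lor D)):
            F (A \leftrightarrow D): β-rule — branch into T A, F D  //  F A, T D.
              branch 2.2.2.1 (add T A, F D):
                × closes — contains both D and \lnot D.
              branch 2.2.2.2 (add F A, T D):
                T (\lnot D \lor D): β-rule — branch into T \lnot D  //  T D.
                  branch 2.2.2.2.1 (add T \lnot D):
                    × closes — contains both D and \lnot D.
                  branch 2.2.2.2.2 (add T D):
                    ○ open, literals {A=F, B=T, D=T}.
10 branches closed, 7 open.
Each open branch fixes some atoms; the unmentioned ones are free. Counting distinct full assignments: branch {A=F, B=F, D=F} (C, E) contributes 4 new; branch {A=T, B=F, D=T} (C, E) contributes 4 new; branch {A=F, B=F, D=F} (C, E) contributes 0 new; branch {A=F, D=F} (B, C, E) contributes 4 new; branch {A=T, B=F, D=T} (C, E) contributes 0 new; branch {A=F, B=F, D=F} (C, E) contributes 0 new; branch {A=F, B=T, D=T} (C, E) contributes 4 new. Total: 16.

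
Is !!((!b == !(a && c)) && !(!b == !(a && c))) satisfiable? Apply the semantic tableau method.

Unsatisfiable

Initial set: {!!((!b == !(a && c)) && !(!b == !(a && c)))}.
!!((!b == !(a && c)) && !(!b == !(a && c))): drop double negation, giving ((!b == !(a && c)) && !(!b == !(a && c))).
((!b == !(a && c)) && !(!b == !(a && c))): α-rule — add (!b == !(a && c)), !(!b == !(a && c)).
(!b == !(a && c)): β-rule — branch into !b, !(a && c)  //  !!b, !!(a && c).
  branch 1 (add !b, !(a && c)):
    !(!b == !(a && c)): β-rule — branch into !b, !!(a && c)  //  !!b, !(a && c).
      branch 1.1 (add !b, !!(a && c)):
        !!(a && c): α-rule — add a, c.
        !(a && c): β-rule — branch into !a  //  !c.
          branch 1.1.1 (add !a):
            × closes — contains both a and !a.
          branch 1.1.2 (add !c):
            × closes — contains both c and !c.
      branch 1.2 (add !!b, !(a && c)):
        × closes — contains both b and !b.
  branch 2 (add !!b, !!(a && c)):
    !!(a && c): α-rule — add a, c.
    !(!b == !(a && c)): β-rule — branch into !b, !!(a && c)  //  !!b, !(a && c).
      branch 2.1 (add !b, !!(a && c)):
        × closes — contains both b and !b.
      branch 2.2 (add !!b, !(a && c)):
        !(a && c): β-rule — branch into !a  //  !c.
          branch 2.2.1 (add !a):
            × closes — contains both a and !a.
          branch 2.2.2 (add !c):
            × closes — contains both c and !c.
All 6 branches close.
Every branch closed; the formula is unsatisfiable.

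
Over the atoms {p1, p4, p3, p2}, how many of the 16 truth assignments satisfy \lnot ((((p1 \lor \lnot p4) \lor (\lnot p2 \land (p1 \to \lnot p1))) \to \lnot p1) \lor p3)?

Initial set: {T \lnot ((((p1 \lor \lnot p4) \lor (\lnot p2 \land (p1 \to \lnot p1))) \to \lnot p1) \lor p3)}.
T \lnot ((((p1 \lor \lnot p4) \lor (\lnot p2 \land (p1 \to \lnot p1))) \to \lnot p1) \lor p3): α-rule — add F (((p1 \lor \lnot p4) \lor (\lnot p2 \land (p1 \to \lnot p1))) \to \lnot p1), F p3.
F (((p1 \lor \lnot p4) \lor (\lnot p2 \land (p1 \to \lnot p1))) \to \lnot p1): α-rule — add T ((p1 \lor \lnot p4) \lor (\lnot p2 \land (p1 \to \lnot p1))), F \lnot p1.
T ((p1 \lor \lnot p4) \lor (\lnot p2 \land (p1 \to \lnot p1))): β-rule — branch into T (p1 \lor \lnot p4)  //  T (\lnot p2 \land (p1 \to \lnot p1)).
  branch 1 (add T (p1 \lor \lnot p4)):
    T (p1 \lor \lnot p4): β-rule — branch into T p1  //  T \lnot p4.
      branch 1.1 (add T p1):
        ○ open, literals {p1=1, p3=0}.
      branch 1.2 (add T \lnot p4):
        ○ open, literals {p1=1, p3=0, p4=0}.
  branch 2 (add T (\lnot p2 \land (p1 \to \lnot p1))):
    T (\lnot p2 \land (p1 \to \lnot p1)): α-rule — add T \lnot p2, T (p1 \to \lnot p1).
    T (p1 \to \lnot p1): β-rule — branch into F p1  //  T \lnot p1.
      branch 2.1 (add F p1):
        × closes — contains both p1 and \lnot p1.
      branch 2.2 (add T \lnot p1):
        × closes — contains both p1 and \lnot p1.
2 branches closed, 2 open.
Each open branch fixes some atoms; the unmentioned ones are free. Counting distinct full assignments: branch {p1=1, p3=0} (p4, p2) contributes 4 new; branch {p1=1, p3=0, p4=0} (p2) contributes 0 new. Total: 4.

4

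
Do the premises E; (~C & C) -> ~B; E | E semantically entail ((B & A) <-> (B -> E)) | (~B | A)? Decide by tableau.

Initial set: {E; ((~C & C) -> ~B); (E | E); ~(((B & A) <-> (B -> E)) | (~B | A))}.
~(((B & A) <-> (B -> E)) | (~B | A)): α-rule — add ~((B & A) <-> (B -> E)), ~(~B | A).
~(~B | A): α-rule — add ~~B, ~A.
((~C & C) -> ~B): β-rule — branch into ~(~C & C)  //  ~B.
  branch 1 (add ~(~C & C)):
    (E | E): β-rule — branch into E  //  E.
      branch 1.1 (add E):
        ~((B & A) <-> (B -> E)): β-rule — branch into (B & A), ~(B -> E)  //  ~(B & A), (B -> E).
          branch 1.1.1 (add (B & A), ~(B -> E)):
            (B & A): α-rule — add B, A.
            × closes — contains both A and ~A.
          branch 1.1.2 (add ~(B & A), (B -> E)):
            ~(~C & C): β-rule — branch into ~~C  //  ~C.
              branch 1.1.2.1 (add ~~C):
                ~(B & A): β-rule — branch into ~B  //  ~A.
                  branch 1.1.2.1.1 (add ~B):
                    × closes — contains both B and ~B.
                  branch 1.1.2.1.2 (add ~A):
                    (B -> E): β-rule — branch into ~B  //  E.
                      branch 1.1.2.1.2.1 (add ~B):
                        × closes — contains both B and ~B.
                      branch 1.1.2.1.2.2 (add E):
                        ○ open, literals {A=F, B=T, C=T, E=T}.
              branch 1.1.2.2 (add ~C):
                ~(B & A): β-rule — branch into ~B  //  ~A.
                  branch 1.1.2.2.1 (add ~B):
                    × closes — contains both B and ~B.
                  branch 1.1.2.2.2 (add ~A):
                    (B -> E): β-rule — branch into ~B  //  E.
                      branch 1.1.2.2.2.1 (add ~B):
                        × closes — contains both B and ~B.
                      branch 1.1.2.2.2.2 (add E):
                        ○ open, literals {A=F, B=T, C=F, E=T}.
      branch 1.2 (add E):
        ~((B & A) <-> (B -> E)): β-rule — branch into (B & A), ~(B -> E)  //  ~(B & A), (B -> E).
          branch 1.2.1 (add (B & A), ~(B -> E)):
            (B & A): α-rule — add B, A.
            × closes — contains both A and ~A.
          branch 1.2.2 (add ~(B & A), (B -> E)):
            ~(~C & C): β-rule — branch into ~~C  //  ~C.
              branch 1.2.2.1 (add ~~C):
                ~(B & A): β-rule — branch into ~B  //  ~A.
                  branch 1.2.2.1.1 (add ~B):
                    × closes — contains both B and ~B.
                  branch 1.2.2.1.2 (add ~A):
                    (B -> E): β-rule — branch into ~B  //  E.
                      branch 1.2.2.1.2.1 (add ~B):
                        × closes — contains both B and ~B.
                      branch 1.2.2.1.2.2 (add E):
                        ○ open, literals {A=F, B=T, C=T, E=T}.
              branch 1.2.2.2 (add ~C):
                ~(B & A): β-rule — branch into ~B  //  ~A.
                  branch 1.2.2.2.1 (add ~B):
                    × closes — contains both B and ~B.
                  branch 1.2.2.2.2 (add ~A):
                    (B -> E): β-rule — branch into ~B  //  E.
                      branch 1.2.2.2.2.1 (add ~B):
                        × closes — contains both B and ~B.
                      branch 1.2.2.2.2.2 (add E):
                        ○ open, literals {A=F, B=T, C=F, E=T}.
  branch 2 (add ~B):
    × closes — contains both B and ~B.
11 branches closed, 4 open.
An open branch gives a countermodel: A=F, B=T, C=T, E=T (unmentioned atoms arbitrary); the premises hold there but the conclusion fails.

No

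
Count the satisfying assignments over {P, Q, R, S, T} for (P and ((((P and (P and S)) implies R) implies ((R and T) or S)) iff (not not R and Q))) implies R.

28

Initial set: {((P and ((((P and (P and S)) implies R) implies ((R and T) or S)) iff (not not R and Q))) implies R)}.
((P and ((((P and (P and S)) implies R) implies ((R and T) or S)) iff (not not R and Q))) implies R): β-rule — branch into not (P and ((((P and (P and S)) implies R) implies ((R and T) or S)) iff (not not R and Q)))  //  R.
  branch 1 (add not (P and ((((P and (P and S)) implies R) implies ((R and T) or S)) iff (not not R and Q)))):
    not (P and ((((P and (P and S)) implies R) implies ((R and T) or S)) iff (not not R and Q))): β-rule — branch into not P  //  not ((((P and (P and S)) implies R) implies ((R and T) or S)) iff (not not R and Q)).
      branch 1.1 (add not P):
        ○ open, literals {P=F}.
      branch 1.2 (add not ((((P and (P and S)) implies R) implies ((R and T) or S)) iff (not not R and Q))):
        not ((((P and (P and S)) implies R) implies ((R and T) or S)) iff (not not R and Q)): β-rule — branch into (((P and (P and S)) implies R) implies ((R and T) or S)), not (not not R and Q)  //  not (((P and (P and S)) implies R) implies ((R and T) or S)), (not not R and Q).
          branch 1.2.1 (add (((P and (P and S)) implies R) implies ((R and T) or S)), not (not not R and Q)):
            (((P and (P and S)) implies R) implies ((R and T) or S)): β-rule — branch into not ((P and (P and S)) implies R)  //  ((R and T) or S).
              branch 1.2.1.1 (add not ((P and (P and S)) implies R)):
                not ((P and (P and S)) implies R): α-rule — add (P and (P and S)), not R.
                (P and (P and S)): α-rule — add P, (P and S).
                (P and S): α-rule — add P, S.
                not (not not R and Q): β-rule — branch into not not not R  //  not Q.
                  branch 1.2.1.1.1 (add not not not R):
                    not not not R: drop double negation, giving not R.
                    ○ open, literals {P=T, R=F, S=T}.
                  branch 1.2.1.1.2 (add not Q):
                    ○ open, literals {P=T, Q=F, R=F, S=T}.
              branch 1.2.1.2 (add ((R and T) or S)):
                not (not not R and Q): β-rule — branch into not not not R  //  not Q.
                  branch 1.2.1.2.1 (add not not not R):
                    not not not R: drop double negation, giving not R.
                    ((R and T) or S): β-rule — branch into (R and T)  //  S.
                      branch 1.2.1.2.1.1 (add (R and T)):
                        (R and T): α-rule — add R, T.
                        × closes — contains both R and not R.
                      branch 1.2.1.2.1.2 (add S):
                        ○ open, literals {R=F, S=T}.
                  branch 1.2.1.2.2 (add not Q):
                    ((R and T) or S): β-rule — branch into (R and T)  //  S.
                      branch 1.2.1.2.2.1 (add (R and T)):
                        (R and T): α-rule — add R, T.
                        ○ open, literals {Q=F, R=T, T=T}.
                      branch 1.2.1.2.2.2 (add S):
                        ○ open, literals {Q=F, S=T}.
          branch 1.2.2 (add not (((P and (P and S)) implies R) implies ((R and T) or S)), (not not R and Q)):
            not (((P and (P and S)) implies R) implies ((R and T) or S)): α-rule — add ((P and (P and S)) implies R), not ((R and T) or S).
            (not not R and Q): α-rule — add not not R, Q.
            not ((R and T) or S): α-rule — add not (R and T), not S.
            not not R: drop double negation, giving R.
            ((P and (P and S)) implies R): β-rule — branch into not (P and (P and S))  //  R.
              branch 1.2.2.1 (add not (P and (P and S))):
                not (R and T): β-rule — branch into not R  //  not T.
                  branch 1.2.2.1.1 (add not R):
                    × closes — contains both R and not R.
                  branch 1.2.2.1.2 (add not T):
                    not (P and (P and S)): β-rule — branch into not P  //  not (P and S).
                      branch 1.2.2.1.2.1 (add not P):
                        ○ open, literals {P=F, Q=T, R=T, S=F, T=F}.
                      branch 1.2.2.1.2.2 (add not (P and S)):
                        not (P and S): β-rule — branch into not P  //  not S.
                          branch 1.2.2.1.2.2.1 (add not P):
                            ○ open, literals {P=F, Q=T, R=T, S=F, T=F}.
                          branch 1.2.2.1.2.2.2 (add not S):
                            ○ open, literals {Q=T, R=T, S=F, T=F}.
              branch 1.2.2.2 (add R):
                not (R and T): β-rule — branch into not R  //  not T.
                  branch 1.2.2.2.1 (add not R):
                    × closes — contains both R and not R.
                  branch 1.2.2.2.2 (add not T):
                    ○ open, literals {Q=T, R=T, S=F, T=F}.
  branch 2 (add R):
    ○ open, literals {R=T}.
3 branches closed, 11 open.
Each open branch fixes some atoms; the unmentioned ones are free. Counting distinct full assignments: branch {P=F} (Q, R, S, T) contributes 16 new; branch {P=T, R=F, S=T} (Q, T) contributes 4 new; branch {P=T, Q=F, R=F, S=T} (T) contributes 0 new; branch {R=F, S=T} (P, Q, T) contributes 0 new; branch {Q=F, R=T, T=T} (P, S) contributes 2 new; branch {Q=F, S=T} (P, R, T) contributes 1 new; branch {P=F, Q=T, R=T, S=F, T=F} (none free) contributes 0 new; branch {P=F, Q=T, R=T, S=F, T=F} (none free) contributes 0 new; branch {Q=T, R=T, S=F, T=F} (P) contributes 1 new; branch {Q=T, R=T, S=F, T=F} (P) contributes 0 new; branch {R=T} (P, Q, S, T) contributes 4 new. Total: 28.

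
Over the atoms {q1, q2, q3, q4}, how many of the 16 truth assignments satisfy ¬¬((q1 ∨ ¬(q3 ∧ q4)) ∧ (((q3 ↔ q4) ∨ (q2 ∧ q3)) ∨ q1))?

Initial set: {¬¬((q1 ∨ ¬(q3 ∧ q4)) ∧ (((q3 ↔ q4) ∨ (q2 ∧ q3)) ∨ q1))}.
¬¬((q1 ∨ ¬(q3 ∧ q4)) ∧ (((q3 ↔ q4) ∨ (q2 ∧ q3)) ∨ q1)): drop double negation, giving ((q1 ∨ ¬(q3 ∧ q4)) ∧ (((q3 ↔ q4) ∨ (q2 ∧ q3)) ∨ q1)).
((q1 ∨ ¬(q3 ∧ q4)) ∧ (((q3 ↔ q4) ∨ (q2 ∧ q3)) ∨ q1)): α-rule — add (q1 ∨ ¬(q3 ∧ q4)), (((q3 ↔ q4) ∨ (q2 ∧ q3)) ∨ q1).
(q1 ∨ ¬(q3 ∧ q4)): β-rule — branch into q1  //  ¬(q3 ∧ q4).
  branch 1 (add q1):
    (((q3 ↔ q4) ∨ (q2 ∧ q3)) ∨ q1): β-rule — branch into ((q3 ↔ q4) ∨ (q2 ∧ q3))  //  q1.
      branch 1.1 (add ((q3 ↔ q4) ∨ (q2 ∧ q3))):
        ((q3 ↔ q4) ∨ (q2 ∧ q3)): β-rule — branch into (q3 ↔ q4)  //  (q2 ∧ q3).
          branch 1.1.1 (add (q3 ↔ q4)):
            (q3 ↔ q4): β-rule — branch into q3, q4  //  ¬q3, ¬q4.
              branch 1.1.1.1 (add q3, q4):
                ○ open, literals {q1=true, q3=true, q4=true}.
              branch 1.1.1.2 (add ¬q3, ¬q4):
                ○ open, literals {q1=true, q3=false, q4=false}.
          branch 1.1.2 (add (q2 ∧ q3)):
            (q2 ∧ q3): α-rule — add q2, q3.
            ○ open, literals {q1=true, q2=true, q3=true}.
      branch 1.2 (add q1):
        ○ open, literals {q1=true}.
  branch 2 (add ¬(q3 ∧ q4)):
    (((q3 ↔ q4) ∨ (q2 ∧ q3)) ∨ q1): β-rule — branch into ((q3 ↔ q4) ∨ (q2 ∧ q3))  //  q1.
      branch 2.1 (add ((q3 ↔ q4) ∨ (q2 ∧ q3))):
        ¬(q3 ∧ q4): β-rule — branch into ¬q3  //  ¬q4.
          branch 2.1.1 (add ¬q3):
            ((q3 ↔ q4) ∨ (q2 ∧ q3)): β-rule — branch into (q3 ↔ q4)  //  (q2 ∧ q3).
              branch 2.1.1.1 (add (q3 ↔ q4)):
                (q3 ↔ q4): β-rule — branch into q3, q4  //  ¬q3, ¬q4.
                  branch 2.1.1.1.1 (add q3, q4):
                    × closes — contains both q3 and ¬q3.
                  branch 2.1.1.1.2 (add ¬q3, ¬q4):
                    ○ open, literals {q3=false, q4=false}.
              branch 2.1.1.2 (add (q2 ∧ q3)):
                (q2 ∧ q3): α-rule — add q2, q3.
                × closes — contains both q3 and ¬q3.
          branch 2.1.2 (add ¬q4):
            ((q3 ↔ q4) ∨ (q2 ∧ q3)): β-rule — branch into (q3 ↔ q4)  //  (q2 ∧ q3).
              branch 2.1.2.1 (add (q3 ↔ q4)):
                (q3 ↔ q4): β-rule — branch into q3, q4  //  ¬q3, ¬q4.
                  branch 2.1.2.1.1 (add q3, q4):
                    × closes — contains both q4 and ¬q4.
                  branch 2.1.2.1.2 (add ¬q3, ¬q4):
                    ○ open, literals {q3=false, q4=false}.
              branch 2.1.2.2 (add (q2 ∧ q3)):
                (q2 ∧ q3): α-rule — add q2, q3.
                ○ open, literals {q2=true, q3=true, q4=false}.
      branch 2.2 (add q1):
        ¬(q3 ∧ q4): β-rule — branch into ¬q3  //  ¬q4.
          branch 2.2.1 (add ¬q3):
            ○ open, literals {q1=true, q3=false}.
          branch 2.2.2 (add ¬q4):
            ○ open, literals {q1=true, q4=false}.
3 branches closed, 9 open.
Each open branch fixes some atoms; the unmentioned ones are free. Counting distinct full assignments: branch {q1=true, q3=true, q4=true} (q2) contributes 2 new; branch {q1=true, q3=false, q4=false} (q2) contributes 2 new; branch {q1=true, q2=true, q3=true} (q4) contributes 1 new; branch {q1=true} (q2, q3, q4) contributes 3 new; branch {q3=false, q4=false} (q1, q2) contributes 2 new; branch {q3=false, q4=false} (q1, q2) contributes 0 new; branch {q2=true, q3=true, q4=false} (q1) contributes 1 new; branch {q1=true, q3=false} (q2, q4) contributes 0 new; branch {q1=true, q4=false} (q2, q3) contributes 0 new. Total: 11.

11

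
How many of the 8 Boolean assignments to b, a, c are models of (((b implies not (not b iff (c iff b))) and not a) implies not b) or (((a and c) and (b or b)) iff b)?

Initial set: {((((b implies not (not b iff (c iff b))) and not a) implies not b) or (((a and c) and (b or b)) iff b))}.
((((b implies not (not b iff (c iff b))) and not a) implies not b) or (((a and c) and (b or b)) iff b)): β-rule — branch into (((b implies not (not b iff (c iff b))) and not a) implies not b)  //  (((a and c) and (b or b)) iff b).
  branch 1 (add (((b implies not (not b iff (c iff b))) and not a) implies not b)):
    (((b implies not (not b iff (c iff b))) and not a) implies not b): β-rule — branch into not ((b implies not (not b iff (c iff b))) and not a)  //  not b.
      branch 1.1 (add not ((b implies not (not b iff (c iff b))) and not a)):
        not ((b implies not (not b iff (c iff b))) and not a): β-rule — branch into not (b implies not (not b iff (c iff b)))  //  not not a.
          branch 1.1.1 (add not (b implies not (not b iff (c iff b)))):
            not (b implies not (not b iff (c iff b))): α-rule — add b, not not (not b iff (c iff b)).
            not not (not b iff (c iff b)): β-rule — branch into not b, (c iff b)  //  not not b, not (c iff b).
              branch 1.1.1.1 (add not b, (c iff b)):
                × closes — contains both b and not b.
              branch 1.1.1.2 (add not not b, not (c iff b)):
                not (c iff b): β-rule — branch into c, not b  //  not c, b.
                  branch 1.1.1.2.1 (add c, not b):
                    × closes — contains both b and not b.
                  branch 1.1.1.2.2 (add not c, b):
                    ○ open, literals {b=true, c=false}.
          branch 1.1.2 (add not not a):
            ○ open, literals {a=true}.
      branch 1.2 (add not b):
        ○ open, literals {b=false}.
  branch 2 (add (((a and c) and (b or b)) iff b)):
    (((a and c) and (b or b)) iff b): β-rule — branch into ((a and c) and (b or b)), b  //  not ((a and c) and (b or b)), not b.
      branch 2.1 (add ((a and c) and (b or b)), b):
        ((a and c) and (b or b)): α-rule — add (a and c), (b or b).
        (a and c): α-rule — add a, c.
        (b or b): β-rule — branch into b  //  b.
          branch 2.1.1 (add b):
            ○ open, literals {a=true, b=true, c=true}.
          branch 2.1.2 (add b):
            ○ open, literals {a=true, b=true, c=true}.
      branch 2.2 (add not ((a and c) and (b or b)), not b):
        not ((a and c) and (b or b)): β-rule — branch into not (a and c)  //  not (b or b).
          branch 2.2.1 (add not (a and c)):
            not (a and c): β-rule — branch into not a  //  not c.
              branch 2.2.1.1 (add not a):
                ○ open, literals {a=false, b=false}.
              branch 2.2.1.2 (add not c):
                ○ open, literals {b=false, c=false}.
          branch 2.2.2 (add not (b or b)):
            not (b or b): α-rule — add not b, not b.
            ○ open, literals {b=false}.
2 branches closed, 8 open.
Each open branch fixes some atoms; the unmentioned ones are free. Counting distinct full assignments: branch {b=true, c=false} (a) contributes 2 new; branch {a=true} (b, c) contributes 3 new; branch {b=false} (a, c) contributes 2 new; branch {a=true, b=true, c=true} (none free) contributes 0 new; branch {a=true, b=true, c=true} (none free) contributes 0 new; branch {a=false, b=false} (c) contributes 0 new; branch {b=false, c=false} (a) contributes 0 new; branch {b=false} (a, c) contributes 0 new. Total: 7.

7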